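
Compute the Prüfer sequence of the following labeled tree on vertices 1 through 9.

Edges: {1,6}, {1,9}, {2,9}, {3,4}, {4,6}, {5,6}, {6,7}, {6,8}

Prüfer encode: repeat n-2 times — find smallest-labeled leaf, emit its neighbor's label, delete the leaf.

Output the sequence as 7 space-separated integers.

Answer: 9 4 6 6 6 6 1

Derivation:
Step 1: leaves = {2,3,5,7,8}. Remove smallest leaf 2, emit neighbor 9.
Step 2: leaves = {3,5,7,8,9}. Remove smallest leaf 3, emit neighbor 4.
Step 3: leaves = {4,5,7,8,9}. Remove smallest leaf 4, emit neighbor 6.
Step 4: leaves = {5,7,8,9}. Remove smallest leaf 5, emit neighbor 6.
Step 5: leaves = {7,8,9}. Remove smallest leaf 7, emit neighbor 6.
Step 6: leaves = {8,9}. Remove smallest leaf 8, emit neighbor 6.
Step 7: leaves = {6,9}. Remove smallest leaf 6, emit neighbor 1.
Done: 2 vertices remain (1, 9). Sequence = [9 4 6 6 6 6 1]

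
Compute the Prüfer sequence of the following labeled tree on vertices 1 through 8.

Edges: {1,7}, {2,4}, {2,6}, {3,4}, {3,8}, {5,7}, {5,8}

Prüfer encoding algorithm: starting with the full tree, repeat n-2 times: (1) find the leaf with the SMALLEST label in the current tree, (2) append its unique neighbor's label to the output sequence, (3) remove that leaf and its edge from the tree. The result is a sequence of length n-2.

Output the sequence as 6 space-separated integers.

Step 1: leaves = {1,6}. Remove smallest leaf 1, emit neighbor 7.
Step 2: leaves = {6,7}. Remove smallest leaf 6, emit neighbor 2.
Step 3: leaves = {2,7}. Remove smallest leaf 2, emit neighbor 4.
Step 4: leaves = {4,7}. Remove smallest leaf 4, emit neighbor 3.
Step 5: leaves = {3,7}. Remove smallest leaf 3, emit neighbor 8.
Step 6: leaves = {7,8}. Remove smallest leaf 7, emit neighbor 5.
Done: 2 vertices remain (5, 8). Sequence = [7 2 4 3 8 5]

Answer: 7 2 4 3 8 5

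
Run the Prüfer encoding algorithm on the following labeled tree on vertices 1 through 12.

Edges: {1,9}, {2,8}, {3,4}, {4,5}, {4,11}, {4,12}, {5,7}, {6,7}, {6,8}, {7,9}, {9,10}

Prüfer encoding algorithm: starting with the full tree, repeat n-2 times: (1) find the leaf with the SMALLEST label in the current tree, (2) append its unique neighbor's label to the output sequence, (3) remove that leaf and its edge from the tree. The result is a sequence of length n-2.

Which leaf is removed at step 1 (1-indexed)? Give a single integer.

Answer: 1

Derivation:
Step 1: current leaves = {1,2,3,10,11,12}. Remove leaf 1 (neighbor: 9).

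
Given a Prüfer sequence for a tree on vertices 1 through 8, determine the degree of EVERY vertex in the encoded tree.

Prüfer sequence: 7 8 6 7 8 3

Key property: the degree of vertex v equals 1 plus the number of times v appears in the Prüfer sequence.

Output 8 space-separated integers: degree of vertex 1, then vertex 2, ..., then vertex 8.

Answer: 1 1 2 1 1 2 3 3

Derivation:
p_1 = 7: count[7] becomes 1
p_2 = 8: count[8] becomes 1
p_3 = 6: count[6] becomes 1
p_4 = 7: count[7] becomes 2
p_5 = 8: count[8] becomes 2
p_6 = 3: count[3] becomes 1
Degrees (1 + count): deg[1]=1+0=1, deg[2]=1+0=1, deg[3]=1+1=2, deg[4]=1+0=1, deg[5]=1+0=1, deg[6]=1+1=2, deg[7]=1+2=3, deg[8]=1+2=3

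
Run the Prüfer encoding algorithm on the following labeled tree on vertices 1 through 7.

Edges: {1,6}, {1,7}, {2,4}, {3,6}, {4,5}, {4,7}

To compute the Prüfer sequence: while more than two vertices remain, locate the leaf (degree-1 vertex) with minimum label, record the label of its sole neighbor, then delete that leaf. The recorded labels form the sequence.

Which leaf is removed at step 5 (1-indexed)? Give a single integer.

Answer: 6

Derivation:
Step 1: current leaves = {2,3,5}. Remove leaf 2 (neighbor: 4).
Step 2: current leaves = {3,5}. Remove leaf 3 (neighbor: 6).
Step 3: current leaves = {5,6}. Remove leaf 5 (neighbor: 4).
Step 4: current leaves = {4,6}. Remove leaf 4 (neighbor: 7).
Step 5: current leaves = {6,7}. Remove leaf 6 (neighbor: 1).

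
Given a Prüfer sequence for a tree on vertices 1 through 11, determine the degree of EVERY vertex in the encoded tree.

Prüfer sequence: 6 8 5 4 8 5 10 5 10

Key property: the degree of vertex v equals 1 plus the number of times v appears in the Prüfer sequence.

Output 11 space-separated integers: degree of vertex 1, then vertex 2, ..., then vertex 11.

Answer: 1 1 1 2 4 2 1 3 1 3 1

Derivation:
p_1 = 6: count[6] becomes 1
p_2 = 8: count[8] becomes 1
p_3 = 5: count[5] becomes 1
p_4 = 4: count[4] becomes 1
p_5 = 8: count[8] becomes 2
p_6 = 5: count[5] becomes 2
p_7 = 10: count[10] becomes 1
p_8 = 5: count[5] becomes 3
p_9 = 10: count[10] becomes 2
Degrees (1 + count): deg[1]=1+0=1, deg[2]=1+0=1, deg[3]=1+0=1, deg[4]=1+1=2, deg[5]=1+3=4, deg[6]=1+1=2, deg[7]=1+0=1, deg[8]=1+2=3, deg[9]=1+0=1, deg[10]=1+2=3, deg[11]=1+0=1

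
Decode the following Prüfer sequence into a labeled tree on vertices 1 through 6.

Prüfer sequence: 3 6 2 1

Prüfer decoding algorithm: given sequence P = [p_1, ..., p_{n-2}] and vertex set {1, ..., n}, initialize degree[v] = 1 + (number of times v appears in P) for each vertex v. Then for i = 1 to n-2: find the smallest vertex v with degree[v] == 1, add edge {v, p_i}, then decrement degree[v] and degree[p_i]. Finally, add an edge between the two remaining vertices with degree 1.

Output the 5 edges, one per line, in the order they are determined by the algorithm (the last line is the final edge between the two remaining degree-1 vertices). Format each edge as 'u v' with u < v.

Initial degrees: {1:2, 2:2, 3:2, 4:1, 5:1, 6:2}
Step 1: smallest deg-1 vertex = 4, p_1 = 3. Add edge {3,4}. Now deg[4]=0, deg[3]=1.
Step 2: smallest deg-1 vertex = 3, p_2 = 6. Add edge {3,6}. Now deg[3]=0, deg[6]=1.
Step 3: smallest deg-1 vertex = 5, p_3 = 2. Add edge {2,5}. Now deg[5]=0, deg[2]=1.
Step 4: smallest deg-1 vertex = 2, p_4 = 1. Add edge {1,2}. Now deg[2]=0, deg[1]=1.
Final: two remaining deg-1 vertices are 1, 6. Add edge {1,6}.

Answer: 3 4
3 6
2 5
1 2
1 6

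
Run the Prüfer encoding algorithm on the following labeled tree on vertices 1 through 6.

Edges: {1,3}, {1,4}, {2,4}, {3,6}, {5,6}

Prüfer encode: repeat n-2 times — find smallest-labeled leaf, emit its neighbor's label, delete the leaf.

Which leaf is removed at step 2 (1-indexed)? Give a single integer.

Answer: 4

Derivation:
Step 1: current leaves = {2,5}. Remove leaf 2 (neighbor: 4).
Step 2: current leaves = {4,5}. Remove leaf 4 (neighbor: 1).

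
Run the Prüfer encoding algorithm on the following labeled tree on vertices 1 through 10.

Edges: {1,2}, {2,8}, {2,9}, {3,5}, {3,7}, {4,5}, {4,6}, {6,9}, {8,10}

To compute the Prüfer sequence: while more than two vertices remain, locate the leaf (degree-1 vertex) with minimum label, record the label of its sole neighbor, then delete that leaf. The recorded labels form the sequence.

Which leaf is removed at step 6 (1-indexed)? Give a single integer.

Answer: 6

Derivation:
Step 1: current leaves = {1,7,10}. Remove leaf 1 (neighbor: 2).
Step 2: current leaves = {7,10}. Remove leaf 7 (neighbor: 3).
Step 3: current leaves = {3,10}. Remove leaf 3 (neighbor: 5).
Step 4: current leaves = {5,10}. Remove leaf 5 (neighbor: 4).
Step 5: current leaves = {4,10}. Remove leaf 4 (neighbor: 6).
Step 6: current leaves = {6,10}. Remove leaf 6 (neighbor: 9).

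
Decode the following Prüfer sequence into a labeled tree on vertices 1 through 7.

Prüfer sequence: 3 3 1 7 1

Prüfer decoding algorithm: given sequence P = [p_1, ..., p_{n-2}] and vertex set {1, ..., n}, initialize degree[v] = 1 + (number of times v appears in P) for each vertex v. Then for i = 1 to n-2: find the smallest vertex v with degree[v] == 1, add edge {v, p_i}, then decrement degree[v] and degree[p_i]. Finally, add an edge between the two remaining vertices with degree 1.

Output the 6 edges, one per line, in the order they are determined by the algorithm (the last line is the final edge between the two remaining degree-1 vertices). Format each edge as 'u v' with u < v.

Answer: 2 3
3 4
1 3
5 7
1 6
1 7

Derivation:
Initial degrees: {1:3, 2:1, 3:3, 4:1, 5:1, 6:1, 7:2}
Step 1: smallest deg-1 vertex = 2, p_1 = 3. Add edge {2,3}. Now deg[2]=0, deg[3]=2.
Step 2: smallest deg-1 vertex = 4, p_2 = 3. Add edge {3,4}. Now deg[4]=0, deg[3]=1.
Step 3: smallest deg-1 vertex = 3, p_3 = 1. Add edge {1,3}. Now deg[3]=0, deg[1]=2.
Step 4: smallest deg-1 vertex = 5, p_4 = 7. Add edge {5,7}. Now deg[5]=0, deg[7]=1.
Step 5: smallest deg-1 vertex = 6, p_5 = 1. Add edge {1,6}. Now deg[6]=0, deg[1]=1.
Final: two remaining deg-1 vertices are 1, 7. Add edge {1,7}.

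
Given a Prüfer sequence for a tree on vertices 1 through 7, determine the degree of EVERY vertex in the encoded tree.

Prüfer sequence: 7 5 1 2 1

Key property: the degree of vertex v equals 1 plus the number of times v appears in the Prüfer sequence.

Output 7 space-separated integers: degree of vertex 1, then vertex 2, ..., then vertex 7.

p_1 = 7: count[7] becomes 1
p_2 = 5: count[5] becomes 1
p_3 = 1: count[1] becomes 1
p_4 = 2: count[2] becomes 1
p_5 = 1: count[1] becomes 2
Degrees (1 + count): deg[1]=1+2=3, deg[2]=1+1=2, deg[3]=1+0=1, deg[4]=1+0=1, deg[5]=1+1=2, deg[6]=1+0=1, deg[7]=1+1=2

Answer: 3 2 1 1 2 1 2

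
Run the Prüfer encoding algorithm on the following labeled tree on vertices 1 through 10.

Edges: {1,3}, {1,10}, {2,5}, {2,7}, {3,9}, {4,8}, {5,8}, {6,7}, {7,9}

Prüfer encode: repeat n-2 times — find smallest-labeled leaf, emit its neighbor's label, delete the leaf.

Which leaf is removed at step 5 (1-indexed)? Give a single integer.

Answer: 2

Derivation:
Step 1: current leaves = {4,6,10}. Remove leaf 4 (neighbor: 8).
Step 2: current leaves = {6,8,10}. Remove leaf 6 (neighbor: 7).
Step 3: current leaves = {8,10}. Remove leaf 8 (neighbor: 5).
Step 4: current leaves = {5,10}. Remove leaf 5 (neighbor: 2).
Step 5: current leaves = {2,10}. Remove leaf 2 (neighbor: 7).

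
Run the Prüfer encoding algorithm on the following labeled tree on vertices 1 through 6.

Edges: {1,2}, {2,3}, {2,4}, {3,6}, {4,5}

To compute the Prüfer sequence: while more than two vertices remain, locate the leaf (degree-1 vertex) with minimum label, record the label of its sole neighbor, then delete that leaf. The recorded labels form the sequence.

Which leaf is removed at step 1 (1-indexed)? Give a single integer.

Step 1: current leaves = {1,5,6}. Remove leaf 1 (neighbor: 2).

Answer: 1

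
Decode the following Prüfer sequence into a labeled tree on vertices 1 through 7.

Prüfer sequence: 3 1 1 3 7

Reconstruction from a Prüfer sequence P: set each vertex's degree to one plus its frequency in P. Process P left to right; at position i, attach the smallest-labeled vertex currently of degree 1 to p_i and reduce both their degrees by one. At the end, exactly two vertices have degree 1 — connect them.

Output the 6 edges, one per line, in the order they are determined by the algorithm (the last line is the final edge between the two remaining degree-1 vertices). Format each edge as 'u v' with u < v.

Answer: 2 3
1 4
1 5
1 3
3 7
6 7

Derivation:
Initial degrees: {1:3, 2:1, 3:3, 4:1, 5:1, 6:1, 7:2}
Step 1: smallest deg-1 vertex = 2, p_1 = 3. Add edge {2,3}. Now deg[2]=0, deg[3]=2.
Step 2: smallest deg-1 vertex = 4, p_2 = 1. Add edge {1,4}. Now deg[4]=0, deg[1]=2.
Step 3: smallest deg-1 vertex = 5, p_3 = 1. Add edge {1,5}. Now deg[5]=0, deg[1]=1.
Step 4: smallest deg-1 vertex = 1, p_4 = 3. Add edge {1,3}. Now deg[1]=0, deg[3]=1.
Step 5: smallest deg-1 vertex = 3, p_5 = 7. Add edge {3,7}. Now deg[3]=0, deg[7]=1.
Final: two remaining deg-1 vertices are 6, 7. Add edge {6,7}.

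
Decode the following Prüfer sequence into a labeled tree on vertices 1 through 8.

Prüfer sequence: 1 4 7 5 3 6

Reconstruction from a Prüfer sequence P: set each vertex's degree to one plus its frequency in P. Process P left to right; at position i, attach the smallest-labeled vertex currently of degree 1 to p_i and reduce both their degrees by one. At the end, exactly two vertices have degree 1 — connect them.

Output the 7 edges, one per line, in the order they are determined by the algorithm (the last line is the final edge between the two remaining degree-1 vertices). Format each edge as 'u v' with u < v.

Answer: 1 2
1 4
4 7
5 7
3 5
3 6
6 8

Derivation:
Initial degrees: {1:2, 2:1, 3:2, 4:2, 5:2, 6:2, 7:2, 8:1}
Step 1: smallest deg-1 vertex = 2, p_1 = 1. Add edge {1,2}. Now deg[2]=0, deg[1]=1.
Step 2: smallest deg-1 vertex = 1, p_2 = 4. Add edge {1,4}. Now deg[1]=0, deg[4]=1.
Step 3: smallest deg-1 vertex = 4, p_3 = 7. Add edge {4,7}. Now deg[4]=0, deg[7]=1.
Step 4: smallest deg-1 vertex = 7, p_4 = 5. Add edge {5,7}. Now deg[7]=0, deg[5]=1.
Step 5: smallest deg-1 vertex = 5, p_5 = 3. Add edge {3,5}. Now deg[5]=0, deg[3]=1.
Step 6: smallest deg-1 vertex = 3, p_6 = 6. Add edge {3,6}. Now deg[3]=0, deg[6]=1.
Final: two remaining deg-1 vertices are 6, 8. Add edge {6,8}.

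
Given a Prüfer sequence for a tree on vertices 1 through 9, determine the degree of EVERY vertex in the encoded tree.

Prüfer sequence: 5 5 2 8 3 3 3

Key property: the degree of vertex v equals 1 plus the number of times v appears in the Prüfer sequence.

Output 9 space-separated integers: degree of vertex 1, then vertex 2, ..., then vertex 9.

p_1 = 5: count[5] becomes 1
p_2 = 5: count[5] becomes 2
p_3 = 2: count[2] becomes 1
p_4 = 8: count[8] becomes 1
p_5 = 3: count[3] becomes 1
p_6 = 3: count[3] becomes 2
p_7 = 3: count[3] becomes 3
Degrees (1 + count): deg[1]=1+0=1, deg[2]=1+1=2, deg[3]=1+3=4, deg[4]=1+0=1, deg[5]=1+2=3, deg[6]=1+0=1, deg[7]=1+0=1, deg[8]=1+1=2, deg[9]=1+0=1

Answer: 1 2 4 1 3 1 1 2 1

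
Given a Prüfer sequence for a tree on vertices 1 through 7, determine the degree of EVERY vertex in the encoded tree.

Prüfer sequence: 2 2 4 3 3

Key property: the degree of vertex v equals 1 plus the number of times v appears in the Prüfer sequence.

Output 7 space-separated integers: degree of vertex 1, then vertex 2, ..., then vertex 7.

p_1 = 2: count[2] becomes 1
p_2 = 2: count[2] becomes 2
p_3 = 4: count[4] becomes 1
p_4 = 3: count[3] becomes 1
p_5 = 3: count[3] becomes 2
Degrees (1 + count): deg[1]=1+0=1, deg[2]=1+2=3, deg[3]=1+2=3, deg[4]=1+1=2, deg[5]=1+0=1, deg[6]=1+0=1, deg[7]=1+0=1

Answer: 1 3 3 2 1 1 1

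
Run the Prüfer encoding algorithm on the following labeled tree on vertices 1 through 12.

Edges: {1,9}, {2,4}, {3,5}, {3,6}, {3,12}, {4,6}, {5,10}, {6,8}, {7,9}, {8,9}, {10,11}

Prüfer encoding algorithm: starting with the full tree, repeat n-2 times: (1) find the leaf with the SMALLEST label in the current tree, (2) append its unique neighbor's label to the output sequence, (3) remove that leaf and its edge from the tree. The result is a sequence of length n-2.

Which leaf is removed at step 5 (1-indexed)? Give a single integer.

Step 1: current leaves = {1,2,7,11,12}. Remove leaf 1 (neighbor: 9).
Step 2: current leaves = {2,7,11,12}. Remove leaf 2 (neighbor: 4).
Step 3: current leaves = {4,7,11,12}. Remove leaf 4 (neighbor: 6).
Step 4: current leaves = {7,11,12}. Remove leaf 7 (neighbor: 9).
Step 5: current leaves = {9,11,12}. Remove leaf 9 (neighbor: 8).

Answer: 9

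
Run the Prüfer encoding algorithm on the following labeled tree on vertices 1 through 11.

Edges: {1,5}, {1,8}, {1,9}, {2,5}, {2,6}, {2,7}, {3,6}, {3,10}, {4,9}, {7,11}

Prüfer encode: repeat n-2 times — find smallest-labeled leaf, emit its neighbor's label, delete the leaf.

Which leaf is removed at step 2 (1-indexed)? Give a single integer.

Step 1: current leaves = {4,8,10,11}. Remove leaf 4 (neighbor: 9).
Step 2: current leaves = {8,9,10,11}. Remove leaf 8 (neighbor: 1).

Answer: 8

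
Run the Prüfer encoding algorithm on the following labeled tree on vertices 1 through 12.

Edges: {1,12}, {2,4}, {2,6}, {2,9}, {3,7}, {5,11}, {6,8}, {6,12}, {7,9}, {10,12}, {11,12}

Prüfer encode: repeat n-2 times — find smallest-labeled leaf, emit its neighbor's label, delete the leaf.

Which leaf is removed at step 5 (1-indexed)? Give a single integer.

Step 1: current leaves = {1,3,4,5,8,10}. Remove leaf 1 (neighbor: 12).
Step 2: current leaves = {3,4,5,8,10}. Remove leaf 3 (neighbor: 7).
Step 3: current leaves = {4,5,7,8,10}. Remove leaf 4 (neighbor: 2).
Step 4: current leaves = {5,7,8,10}. Remove leaf 5 (neighbor: 11).
Step 5: current leaves = {7,8,10,11}. Remove leaf 7 (neighbor: 9).

Answer: 7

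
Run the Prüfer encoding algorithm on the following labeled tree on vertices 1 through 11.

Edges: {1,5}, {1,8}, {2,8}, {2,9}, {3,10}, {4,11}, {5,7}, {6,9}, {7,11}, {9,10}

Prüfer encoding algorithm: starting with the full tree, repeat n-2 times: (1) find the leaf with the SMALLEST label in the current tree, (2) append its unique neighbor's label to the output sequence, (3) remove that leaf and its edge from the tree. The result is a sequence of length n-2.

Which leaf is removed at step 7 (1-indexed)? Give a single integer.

Step 1: current leaves = {3,4,6}. Remove leaf 3 (neighbor: 10).
Step 2: current leaves = {4,6,10}. Remove leaf 4 (neighbor: 11).
Step 3: current leaves = {6,10,11}. Remove leaf 6 (neighbor: 9).
Step 4: current leaves = {10,11}. Remove leaf 10 (neighbor: 9).
Step 5: current leaves = {9,11}. Remove leaf 9 (neighbor: 2).
Step 6: current leaves = {2,11}. Remove leaf 2 (neighbor: 8).
Step 7: current leaves = {8,11}. Remove leaf 8 (neighbor: 1).

Answer: 8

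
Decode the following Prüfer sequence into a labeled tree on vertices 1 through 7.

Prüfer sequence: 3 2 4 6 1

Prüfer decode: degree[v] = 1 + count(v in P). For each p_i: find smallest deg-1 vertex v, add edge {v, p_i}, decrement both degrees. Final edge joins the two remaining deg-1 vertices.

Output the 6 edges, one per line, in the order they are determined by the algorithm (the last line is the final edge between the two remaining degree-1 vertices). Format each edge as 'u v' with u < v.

Initial degrees: {1:2, 2:2, 3:2, 4:2, 5:1, 6:2, 7:1}
Step 1: smallest deg-1 vertex = 5, p_1 = 3. Add edge {3,5}. Now deg[5]=0, deg[3]=1.
Step 2: smallest deg-1 vertex = 3, p_2 = 2. Add edge {2,3}. Now deg[3]=0, deg[2]=1.
Step 3: smallest deg-1 vertex = 2, p_3 = 4. Add edge {2,4}. Now deg[2]=0, deg[4]=1.
Step 4: smallest deg-1 vertex = 4, p_4 = 6. Add edge {4,6}. Now deg[4]=0, deg[6]=1.
Step 5: smallest deg-1 vertex = 6, p_5 = 1. Add edge {1,6}. Now deg[6]=0, deg[1]=1.
Final: two remaining deg-1 vertices are 1, 7. Add edge {1,7}.

Answer: 3 5
2 3
2 4
4 6
1 6
1 7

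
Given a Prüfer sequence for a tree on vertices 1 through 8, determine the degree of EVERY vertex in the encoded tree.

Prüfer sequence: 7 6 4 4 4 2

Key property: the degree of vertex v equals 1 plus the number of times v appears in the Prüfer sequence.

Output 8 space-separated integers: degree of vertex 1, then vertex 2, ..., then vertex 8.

p_1 = 7: count[7] becomes 1
p_2 = 6: count[6] becomes 1
p_3 = 4: count[4] becomes 1
p_4 = 4: count[4] becomes 2
p_5 = 4: count[4] becomes 3
p_6 = 2: count[2] becomes 1
Degrees (1 + count): deg[1]=1+0=1, deg[2]=1+1=2, deg[3]=1+0=1, deg[4]=1+3=4, deg[5]=1+0=1, deg[6]=1+1=2, deg[7]=1+1=2, deg[8]=1+0=1

Answer: 1 2 1 4 1 2 2 1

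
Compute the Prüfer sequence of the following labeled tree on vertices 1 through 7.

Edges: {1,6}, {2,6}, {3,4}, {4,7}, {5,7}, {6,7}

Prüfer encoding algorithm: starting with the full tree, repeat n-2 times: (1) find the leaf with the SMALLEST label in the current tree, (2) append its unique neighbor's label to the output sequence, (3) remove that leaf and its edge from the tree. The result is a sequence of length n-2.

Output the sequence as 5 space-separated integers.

Step 1: leaves = {1,2,3,5}. Remove smallest leaf 1, emit neighbor 6.
Step 2: leaves = {2,3,5}. Remove smallest leaf 2, emit neighbor 6.
Step 3: leaves = {3,5,6}. Remove smallest leaf 3, emit neighbor 4.
Step 4: leaves = {4,5,6}. Remove smallest leaf 4, emit neighbor 7.
Step 5: leaves = {5,6}. Remove smallest leaf 5, emit neighbor 7.
Done: 2 vertices remain (6, 7). Sequence = [6 6 4 7 7]

Answer: 6 6 4 7 7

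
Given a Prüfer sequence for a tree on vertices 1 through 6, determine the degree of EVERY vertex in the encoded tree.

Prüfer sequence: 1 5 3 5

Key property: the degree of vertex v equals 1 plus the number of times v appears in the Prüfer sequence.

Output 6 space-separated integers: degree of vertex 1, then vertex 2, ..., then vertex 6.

p_1 = 1: count[1] becomes 1
p_2 = 5: count[5] becomes 1
p_3 = 3: count[3] becomes 1
p_4 = 5: count[5] becomes 2
Degrees (1 + count): deg[1]=1+1=2, deg[2]=1+0=1, deg[3]=1+1=2, deg[4]=1+0=1, deg[5]=1+2=3, deg[6]=1+0=1

Answer: 2 1 2 1 3 1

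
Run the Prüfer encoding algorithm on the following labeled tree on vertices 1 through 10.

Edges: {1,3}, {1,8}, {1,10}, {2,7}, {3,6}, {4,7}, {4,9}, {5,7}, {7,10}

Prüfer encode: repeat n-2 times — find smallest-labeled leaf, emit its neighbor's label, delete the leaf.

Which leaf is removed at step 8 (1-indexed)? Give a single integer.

Answer: 4

Derivation:
Step 1: current leaves = {2,5,6,8,9}. Remove leaf 2 (neighbor: 7).
Step 2: current leaves = {5,6,8,9}. Remove leaf 5 (neighbor: 7).
Step 3: current leaves = {6,8,9}. Remove leaf 6 (neighbor: 3).
Step 4: current leaves = {3,8,9}. Remove leaf 3 (neighbor: 1).
Step 5: current leaves = {8,9}. Remove leaf 8 (neighbor: 1).
Step 6: current leaves = {1,9}. Remove leaf 1 (neighbor: 10).
Step 7: current leaves = {9,10}. Remove leaf 9 (neighbor: 4).
Step 8: current leaves = {4,10}. Remove leaf 4 (neighbor: 7).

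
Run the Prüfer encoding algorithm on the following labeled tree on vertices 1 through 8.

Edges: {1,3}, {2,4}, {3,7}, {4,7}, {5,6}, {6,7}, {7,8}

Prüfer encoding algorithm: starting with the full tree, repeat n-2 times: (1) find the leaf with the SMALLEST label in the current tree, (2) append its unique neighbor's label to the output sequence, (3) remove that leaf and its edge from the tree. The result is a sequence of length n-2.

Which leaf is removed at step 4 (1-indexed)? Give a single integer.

Step 1: current leaves = {1,2,5,8}. Remove leaf 1 (neighbor: 3).
Step 2: current leaves = {2,3,5,8}. Remove leaf 2 (neighbor: 4).
Step 3: current leaves = {3,4,5,8}. Remove leaf 3 (neighbor: 7).
Step 4: current leaves = {4,5,8}. Remove leaf 4 (neighbor: 7).

Answer: 4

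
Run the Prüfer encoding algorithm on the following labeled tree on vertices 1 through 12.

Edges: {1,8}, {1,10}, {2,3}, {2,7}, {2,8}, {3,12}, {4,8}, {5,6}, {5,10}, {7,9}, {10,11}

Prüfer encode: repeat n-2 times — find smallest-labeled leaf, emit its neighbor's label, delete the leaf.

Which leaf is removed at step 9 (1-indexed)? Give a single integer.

Answer: 8

Derivation:
Step 1: current leaves = {4,6,9,11,12}. Remove leaf 4 (neighbor: 8).
Step 2: current leaves = {6,9,11,12}. Remove leaf 6 (neighbor: 5).
Step 3: current leaves = {5,9,11,12}. Remove leaf 5 (neighbor: 10).
Step 4: current leaves = {9,11,12}. Remove leaf 9 (neighbor: 7).
Step 5: current leaves = {7,11,12}. Remove leaf 7 (neighbor: 2).
Step 6: current leaves = {11,12}. Remove leaf 11 (neighbor: 10).
Step 7: current leaves = {10,12}. Remove leaf 10 (neighbor: 1).
Step 8: current leaves = {1,12}. Remove leaf 1 (neighbor: 8).
Step 9: current leaves = {8,12}. Remove leaf 8 (neighbor: 2).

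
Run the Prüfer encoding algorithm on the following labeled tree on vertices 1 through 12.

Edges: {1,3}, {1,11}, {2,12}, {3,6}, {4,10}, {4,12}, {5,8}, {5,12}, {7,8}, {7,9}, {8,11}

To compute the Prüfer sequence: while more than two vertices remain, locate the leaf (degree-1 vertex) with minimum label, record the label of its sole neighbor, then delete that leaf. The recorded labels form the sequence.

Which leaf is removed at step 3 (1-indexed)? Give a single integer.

Answer: 3

Derivation:
Step 1: current leaves = {2,6,9,10}. Remove leaf 2 (neighbor: 12).
Step 2: current leaves = {6,9,10}. Remove leaf 6 (neighbor: 3).
Step 3: current leaves = {3,9,10}. Remove leaf 3 (neighbor: 1).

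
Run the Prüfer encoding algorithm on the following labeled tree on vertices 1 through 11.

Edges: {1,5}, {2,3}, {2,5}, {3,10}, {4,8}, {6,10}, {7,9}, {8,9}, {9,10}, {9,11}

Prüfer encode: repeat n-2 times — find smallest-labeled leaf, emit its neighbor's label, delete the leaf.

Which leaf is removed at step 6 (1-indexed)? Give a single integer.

Answer: 6

Derivation:
Step 1: current leaves = {1,4,6,7,11}. Remove leaf 1 (neighbor: 5).
Step 2: current leaves = {4,5,6,7,11}. Remove leaf 4 (neighbor: 8).
Step 3: current leaves = {5,6,7,8,11}. Remove leaf 5 (neighbor: 2).
Step 4: current leaves = {2,6,7,8,11}. Remove leaf 2 (neighbor: 3).
Step 5: current leaves = {3,6,7,8,11}. Remove leaf 3 (neighbor: 10).
Step 6: current leaves = {6,7,8,11}. Remove leaf 6 (neighbor: 10).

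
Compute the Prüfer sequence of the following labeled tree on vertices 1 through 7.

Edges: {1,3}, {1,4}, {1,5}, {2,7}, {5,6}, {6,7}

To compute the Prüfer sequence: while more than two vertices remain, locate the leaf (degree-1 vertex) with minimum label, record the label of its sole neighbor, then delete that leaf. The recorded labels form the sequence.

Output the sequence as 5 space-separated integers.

Step 1: leaves = {2,3,4}. Remove smallest leaf 2, emit neighbor 7.
Step 2: leaves = {3,4,7}. Remove smallest leaf 3, emit neighbor 1.
Step 3: leaves = {4,7}. Remove smallest leaf 4, emit neighbor 1.
Step 4: leaves = {1,7}. Remove smallest leaf 1, emit neighbor 5.
Step 5: leaves = {5,7}. Remove smallest leaf 5, emit neighbor 6.
Done: 2 vertices remain (6, 7). Sequence = [7 1 1 5 6]

Answer: 7 1 1 5 6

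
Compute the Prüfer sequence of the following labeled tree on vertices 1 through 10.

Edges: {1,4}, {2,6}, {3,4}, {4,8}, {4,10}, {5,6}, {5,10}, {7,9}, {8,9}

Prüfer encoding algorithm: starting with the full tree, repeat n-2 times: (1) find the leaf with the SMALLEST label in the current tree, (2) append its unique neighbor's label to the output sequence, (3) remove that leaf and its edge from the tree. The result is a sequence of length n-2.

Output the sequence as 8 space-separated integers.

Answer: 4 6 4 5 10 9 8 4

Derivation:
Step 1: leaves = {1,2,3,7}. Remove smallest leaf 1, emit neighbor 4.
Step 2: leaves = {2,3,7}. Remove smallest leaf 2, emit neighbor 6.
Step 3: leaves = {3,6,7}. Remove smallest leaf 3, emit neighbor 4.
Step 4: leaves = {6,7}. Remove smallest leaf 6, emit neighbor 5.
Step 5: leaves = {5,7}. Remove smallest leaf 5, emit neighbor 10.
Step 6: leaves = {7,10}. Remove smallest leaf 7, emit neighbor 9.
Step 7: leaves = {9,10}. Remove smallest leaf 9, emit neighbor 8.
Step 8: leaves = {8,10}. Remove smallest leaf 8, emit neighbor 4.
Done: 2 vertices remain (4, 10). Sequence = [4 6 4 5 10 9 8 4]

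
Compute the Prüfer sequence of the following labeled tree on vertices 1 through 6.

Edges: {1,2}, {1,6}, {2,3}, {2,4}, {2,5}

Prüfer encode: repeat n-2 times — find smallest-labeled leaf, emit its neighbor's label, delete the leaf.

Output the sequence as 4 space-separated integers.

Answer: 2 2 2 1

Derivation:
Step 1: leaves = {3,4,5,6}. Remove smallest leaf 3, emit neighbor 2.
Step 2: leaves = {4,5,6}. Remove smallest leaf 4, emit neighbor 2.
Step 3: leaves = {5,6}. Remove smallest leaf 5, emit neighbor 2.
Step 4: leaves = {2,6}. Remove smallest leaf 2, emit neighbor 1.
Done: 2 vertices remain (1, 6). Sequence = [2 2 2 1]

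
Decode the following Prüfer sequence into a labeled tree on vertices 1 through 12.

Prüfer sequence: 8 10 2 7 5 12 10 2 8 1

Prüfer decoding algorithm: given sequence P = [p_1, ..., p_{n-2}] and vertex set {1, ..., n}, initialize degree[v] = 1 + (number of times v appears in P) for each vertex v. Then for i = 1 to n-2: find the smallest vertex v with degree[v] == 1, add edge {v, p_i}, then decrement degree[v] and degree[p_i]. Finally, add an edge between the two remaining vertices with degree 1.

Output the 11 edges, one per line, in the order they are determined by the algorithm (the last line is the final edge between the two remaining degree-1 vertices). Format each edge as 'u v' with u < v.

Initial degrees: {1:2, 2:3, 3:1, 4:1, 5:2, 6:1, 7:2, 8:3, 9:1, 10:3, 11:1, 12:2}
Step 1: smallest deg-1 vertex = 3, p_1 = 8. Add edge {3,8}. Now deg[3]=0, deg[8]=2.
Step 2: smallest deg-1 vertex = 4, p_2 = 10. Add edge {4,10}. Now deg[4]=0, deg[10]=2.
Step 3: smallest deg-1 vertex = 6, p_3 = 2. Add edge {2,6}. Now deg[6]=0, deg[2]=2.
Step 4: smallest deg-1 vertex = 9, p_4 = 7. Add edge {7,9}. Now deg[9]=0, deg[7]=1.
Step 5: smallest deg-1 vertex = 7, p_5 = 5. Add edge {5,7}. Now deg[7]=0, deg[5]=1.
Step 6: smallest deg-1 vertex = 5, p_6 = 12. Add edge {5,12}. Now deg[5]=0, deg[12]=1.
Step 7: smallest deg-1 vertex = 11, p_7 = 10. Add edge {10,11}. Now deg[11]=0, deg[10]=1.
Step 8: smallest deg-1 vertex = 10, p_8 = 2. Add edge {2,10}. Now deg[10]=0, deg[2]=1.
Step 9: smallest deg-1 vertex = 2, p_9 = 8. Add edge {2,8}. Now deg[2]=0, deg[8]=1.
Step 10: smallest deg-1 vertex = 8, p_10 = 1. Add edge {1,8}. Now deg[8]=0, deg[1]=1.
Final: two remaining deg-1 vertices are 1, 12. Add edge {1,12}.

Answer: 3 8
4 10
2 6
7 9
5 7
5 12
10 11
2 10
2 8
1 8
1 12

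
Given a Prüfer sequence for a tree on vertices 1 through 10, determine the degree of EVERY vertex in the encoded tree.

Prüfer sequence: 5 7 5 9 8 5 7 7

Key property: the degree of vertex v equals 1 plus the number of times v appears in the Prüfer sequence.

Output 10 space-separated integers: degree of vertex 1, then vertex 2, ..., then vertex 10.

p_1 = 5: count[5] becomes 1
p_2 = 7: count[7] becomes 1
p_3 = 5: count[5] becomes 2
p_4 = 9: count[9] becomes 1
p_5 = 8: count[8] becomes 1
p_6 = 5: count[5] becomes 3
p_7 = 7: count[7] becomes 2
p_8 = 7: count[7] becomes 3
Degrees (1 + count): deg[1]=1+0=1, deg[2]=1+0=1, deg[3]=1+0=1, deg[4]=1+0=1, deg[5]=1+3=4, deg[6]=1+0=1, deg[7]=1+3=4, deg[8]=1+1=2, deg[9]=1+1=2, deg[10]=1+0=1

Answer: 1 1 1 1 4 1 4 2 2 1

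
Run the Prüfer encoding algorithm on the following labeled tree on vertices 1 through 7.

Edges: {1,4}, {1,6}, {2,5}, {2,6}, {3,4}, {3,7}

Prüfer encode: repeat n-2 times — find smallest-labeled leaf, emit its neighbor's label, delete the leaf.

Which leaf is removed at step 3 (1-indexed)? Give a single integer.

Answer: 6

Derivation:
Step 1: current leaves = {5,7}. Remove leaf 5 (neighbor: 2).
Step 2: current leaves = {2,7}. Remove leaf 2 (neighbor: 6).
Step 3: current leaves = {6,7}. Remove leaf 6 (neighbor: 1).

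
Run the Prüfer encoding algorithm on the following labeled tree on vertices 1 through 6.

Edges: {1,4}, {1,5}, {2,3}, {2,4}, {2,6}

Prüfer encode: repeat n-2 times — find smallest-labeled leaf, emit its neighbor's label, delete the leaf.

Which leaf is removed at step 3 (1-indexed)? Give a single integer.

Answer: 1

Derivation:
Step 1: current leaves = {3,5,6}. Remove leaf 3 (neighbor: 2).
Step 2: current leaves = {5,6}. Remove leaf 5 (neighbor: 1).
Step 3: current leaves = {1,6}. Remove leaf 1 (neighbor: 4).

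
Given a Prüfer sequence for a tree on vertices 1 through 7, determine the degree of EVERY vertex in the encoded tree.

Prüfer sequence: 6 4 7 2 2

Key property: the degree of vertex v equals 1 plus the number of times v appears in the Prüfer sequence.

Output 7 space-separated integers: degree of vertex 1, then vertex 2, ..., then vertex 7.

Answer: 1 3 1 2 1 2 2

Derivation:
p_1 = 6: count[6] becomes 1
p_2 = 4: count[4] becomes 1
p_3 = 7: count[7] becomes 1
p_4 = 2: count[2] becomes 1
p_5 = 2: count[2] becomes 2
Degrees (1 + count): deg[1]=1+0=1, deg[2]=1+2=3, deg[3]=1+0=1, deg[4]=1+1=2, deg[5]=1+0=1, deg[6]=1+1=2, deg[7]=1+1=2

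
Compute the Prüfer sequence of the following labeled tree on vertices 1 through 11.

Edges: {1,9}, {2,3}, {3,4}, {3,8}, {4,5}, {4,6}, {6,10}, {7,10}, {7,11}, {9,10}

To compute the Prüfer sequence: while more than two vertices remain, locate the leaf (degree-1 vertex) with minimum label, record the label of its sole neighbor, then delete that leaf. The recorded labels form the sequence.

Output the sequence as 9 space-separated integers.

Step 1: leaves = {1,2,5,8,11}. Remove smallest leaf 1, emit neighbor 9.
Step 2: leaves = {2,5,8,9,11}. Remove smallest leaf 2, emit neighbor 3.
Step 3: leaves = {5,8,9,11}. Remove smallest leaf 5, emit neighbor 4.
Step 4: leaves = {8,9,11}. Remove smallest leaf 8, emit neighbor 3.
Step 5: leaves = {3,9,11}. Remove smallest leaf 3, emit neighbor 4.
Step 6: leaves = {4,9,11}. Remove smallest leaf 4, emit neighbor 6.
Step 7: leaves = {6,9,11}. Remove smallest leaf 6, emit neighbor 10.
Step 8: leaves = {9,11}. Remove smallest leaf 9, emit neighbor 10.
Step 9: leaves = {10,11}. Remove smallest leaf 10, emit neighbor 7.
Done: 2 vertices remain (7, 11). Sequence = [9 3 4 3 4 6 10 10 7]

Answer: 9 3 4 3 4 6 10 10 7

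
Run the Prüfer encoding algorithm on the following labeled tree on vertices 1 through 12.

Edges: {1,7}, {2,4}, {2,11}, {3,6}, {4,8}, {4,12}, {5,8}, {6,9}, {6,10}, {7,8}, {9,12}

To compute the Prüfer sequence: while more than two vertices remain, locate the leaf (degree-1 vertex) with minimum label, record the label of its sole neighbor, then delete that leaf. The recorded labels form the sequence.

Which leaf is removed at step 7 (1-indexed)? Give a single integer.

Step 1: current leaves = {1,3,5,10,11}. Remove leaf 1 (neighbor: 7).
Step 2: current leaves = {3,5,7,10,11}. Remove leaf 3 (neighbor: 6).
Step 3: current leaves = {5,7,10,11}. Remove leaf 5 (neighbor: 8).
Step 4: current leaves = {7,10,11}. Remove leaf 7 (neighbor: 8).
Step 5: current leaves = {8,10,11}. Remove leaf 8 (neighbor: 4).
Step 6: current leaves = {10,11}. Remove leaf 10 (neighbor: 6).
Step 7: current leaves = {6,11}. Remove leaf 6 (neighbor: 9).

Answer: 6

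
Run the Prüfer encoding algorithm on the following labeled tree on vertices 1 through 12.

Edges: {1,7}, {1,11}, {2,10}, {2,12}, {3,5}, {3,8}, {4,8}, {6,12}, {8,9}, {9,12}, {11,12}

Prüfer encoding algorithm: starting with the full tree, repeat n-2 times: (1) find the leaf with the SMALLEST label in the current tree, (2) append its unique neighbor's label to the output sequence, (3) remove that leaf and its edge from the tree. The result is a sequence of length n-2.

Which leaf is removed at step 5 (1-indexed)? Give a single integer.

Step 1: current leaves = {4,5,6,7,10}. Remove leaf 4 (neighbor: 8).
Step 2: current leaves = {5,6,7,10}. Remove leaf 5 (neighbor: 3).
Step 3: current leaves = {3,6,7,10}. Remove leaf 3 (neighbor: 8).
Step 4: current leaves = {6,7,8,10}. Remove leaf 6 (neighbor: 12).
Step 5: current leaves = {7,8,10}. Remove leaf 7 (neighbor: 1).

Answer: 7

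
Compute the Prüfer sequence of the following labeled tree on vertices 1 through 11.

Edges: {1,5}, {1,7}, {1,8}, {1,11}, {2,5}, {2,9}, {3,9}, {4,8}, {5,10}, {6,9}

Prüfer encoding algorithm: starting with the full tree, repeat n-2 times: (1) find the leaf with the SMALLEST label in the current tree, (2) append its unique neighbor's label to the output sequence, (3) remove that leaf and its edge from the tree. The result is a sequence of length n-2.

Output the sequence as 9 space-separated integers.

Answer: 9 8 9 1 1 2 5 5 1

Derivation:
Step 1: leaves = {3,4,6,7,10,11}. Remove smallest leaf 3, emit neighbor 9.
Step 2: leaves = {4,6,7,10,11}. Remove smallest leaf 4, emit neighbor 8.
Step 3: leaves = {6,7,8,10,11}. Remove smallest leaf 6, emit neighbor 9.
Step 4: leaves = {7,8,9,10,11}. Remove smallest leaf 7, emit neighbor 1.
Step 5: leaves = {8,9,10,11}. Remove smallest leaf 8, emit neighbor 1.
Step 6: leaves = {9,10,11}. Remove smallest leaf 9, emit neighbor 2.
Step 7: leaves = {2,10,11}. Remove smallest leaf 2, emit neighbor 5.
Step 8: leaves = {10,11}. Remove smallest leaf 10, emit neighbor 5.
Step 9: leaves = {5,11}. Remove smallest leaf 5, emit neighbor 1.
Done: 2 vertices remain (1, 11). Sequence = [9 8 9 1 1 2 5 5 1]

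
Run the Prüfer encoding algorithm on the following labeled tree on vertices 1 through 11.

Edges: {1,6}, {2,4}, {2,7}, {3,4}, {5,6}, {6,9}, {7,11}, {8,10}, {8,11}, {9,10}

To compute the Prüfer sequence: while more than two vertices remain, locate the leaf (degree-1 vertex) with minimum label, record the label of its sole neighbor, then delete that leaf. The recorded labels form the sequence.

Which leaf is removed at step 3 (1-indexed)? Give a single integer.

Step 1: current leaves = {1,3,5}. Remove leaf 1 (neighbor: 6).
Step 2: current leaves = {3,5}. Remove leaf 3 (neighbor: 4).
Step 3: current leaves = {4,5}. Remove leaf 4 (neighbor: 2).

Answer: 4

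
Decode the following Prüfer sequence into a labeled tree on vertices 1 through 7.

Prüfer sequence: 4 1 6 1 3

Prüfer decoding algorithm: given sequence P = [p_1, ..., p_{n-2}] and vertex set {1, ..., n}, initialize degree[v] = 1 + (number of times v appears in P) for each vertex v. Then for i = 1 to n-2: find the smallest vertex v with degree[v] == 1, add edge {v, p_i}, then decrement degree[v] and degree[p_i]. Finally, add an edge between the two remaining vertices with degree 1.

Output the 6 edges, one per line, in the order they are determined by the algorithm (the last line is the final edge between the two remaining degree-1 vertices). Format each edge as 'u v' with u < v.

Initial degrees: {1:3, 2:1, 3:2, 4:2, 5:1, 6:2, 7:1}
Step 1: smallest deg-1 vertex = 2, p_1 = 4. Add edge {2,4}. Now deg[2]=0, deg[4]=1.
Step 2: smallest deg-1 vertex = 4, p_2 = 1. Add edge {1,4}. Now deg[4]=0, deg[1]=2.
Step 3: smallest deg-1 vertex = 5, p_3 = 6. Add edge {5,6}. Now deg[5]=0, deg[6]=1.
Step 4: smallest deg-1 vertex = 6, p_4 = 1. Add edge {1,6}. Now deg[6]=0, deg[1]=1.
Step 5: smallest deg-1 vertex = 1, p_5 = 3. Add edge {1,3}. Now deg[1]=0, deg[3]=1.
Final: two remaining deg-1 vertices are 3, 7. Add edge {3,7}.

Answer: 2 4
1 4
5 6
1 6
1 3
3 7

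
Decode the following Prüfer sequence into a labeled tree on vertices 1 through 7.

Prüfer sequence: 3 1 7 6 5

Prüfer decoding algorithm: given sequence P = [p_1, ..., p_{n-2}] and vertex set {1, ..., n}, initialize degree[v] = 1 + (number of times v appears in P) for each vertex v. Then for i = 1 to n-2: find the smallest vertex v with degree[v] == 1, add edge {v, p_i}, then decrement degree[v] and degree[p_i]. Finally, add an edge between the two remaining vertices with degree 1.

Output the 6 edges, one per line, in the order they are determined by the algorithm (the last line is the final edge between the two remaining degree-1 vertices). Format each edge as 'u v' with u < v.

Initial degrees: {1:2, 2:1, 3:2, 4:1, 5:2, 6:2, 7:2}
Step 1: smallest deg-1 vertex = 2, p_1 = 3. Add edge {2,3}. Now deg[2]=0, deg[3]=1.
Step 2: smallest deg-1 vertex = 3, p_2 = 1. Add edge {1,3}. Now deg[3]=0, deg[1]=1.
Step 3: smallest deg-1 vertex = 1, p_3 = 7. Add edge {1,7}. Now deg[1]=0, deg[7]=1.
Step 4: smallest deg-1 vertex = 4, p_4 = 6. Add edge {4,6}. Now deg[4]=0, deg[6]=1.
Step 5: smallest deg-1 vertex = 6, p_5 = 5. Add edge {5,6}. Now deg[6]=0, deg[5]=1.
Final: two remaining deg-1 vertices are 5, 7. Add edge {5,7}.

Answer: 2 3
1 3
1 7
4 6
5 6
5 7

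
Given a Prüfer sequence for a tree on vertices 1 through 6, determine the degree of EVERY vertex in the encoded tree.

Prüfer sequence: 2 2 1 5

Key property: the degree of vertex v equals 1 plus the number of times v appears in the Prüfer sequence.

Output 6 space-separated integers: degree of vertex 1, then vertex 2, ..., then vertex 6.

Answer: 2 3 1 1 2 1

Derivation:
p_1 = 2: count[2] becomes 1
p_2 = 2: count[2] becomes 2
p_3 = 1: count[1] becomes 1
p_4 = 5: count[5] becomes 1
Degrees (1 + count): deg[1]=1+1=2, deg[2]=1+2=3, deg[3]=1+0=1, deg[4]=1+0=1, deg[5]=1+1=2, deg[6]=1+0=1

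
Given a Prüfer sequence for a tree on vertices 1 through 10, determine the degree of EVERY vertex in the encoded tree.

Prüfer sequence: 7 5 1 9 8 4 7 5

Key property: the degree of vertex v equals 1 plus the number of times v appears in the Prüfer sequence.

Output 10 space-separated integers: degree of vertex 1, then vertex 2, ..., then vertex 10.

p_1 = 7: count[7] becomes 1
p_2 = 5: count[5] becomes 1
p_3 = 1: count[1] becomes 1
p_4 = 9: count[9] becomes 1
p_5 = 8: count[8] becomes 1
p_6 = 4: count[4] becomes 1
p_7 = 7: count[7] becomes 2
p_8 = 5: count[5] becomes 2
Degrees (1 + count): deg[1]=1+1=2, deg[2]=1+0=1, deg[3]=1+0=1, deg[4]=1+1=2, deg[5]=1+2=3, deg[6]=1+0=1, deg[7]=1+2=3, deg[8]=1+1=2, deg[9]=1+1=2, deg[10]=1+0=1

Answer: 2 1 1 2 3 1 3 2 2 1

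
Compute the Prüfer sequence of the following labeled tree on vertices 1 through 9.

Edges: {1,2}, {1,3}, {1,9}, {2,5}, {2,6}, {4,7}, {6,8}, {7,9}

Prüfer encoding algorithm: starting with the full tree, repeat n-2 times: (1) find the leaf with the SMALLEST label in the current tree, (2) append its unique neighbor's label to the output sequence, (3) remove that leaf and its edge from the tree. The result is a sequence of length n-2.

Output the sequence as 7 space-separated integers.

Step 1: leaves = {3,4,5,8}. Remove smallest leaf 3, emit neighbor 1.
Step 2: leaves = {4,5,8}. Remove smallest leaf 4, emit neighbor 7.
Step 3: leaves = {5,7,8}. Remove smallest leaf 5, emit neighbor 2.
Step 4: leaves = {7,8}. Remove smallest leaf 7, emit neighbor 9.
Step 5: leaves = {8,9}. Remove smallest leaf 8, emit neighbor 6.
Step 6: leaves = {6,9}. Remove smallest leaf 6, emit neighbor 2.
Step 7: leaves = {2,9}. Remove smallest leaf 2, emit neighbor 1.
Done: 2 vertices remain (1, 9). Sequence = [1 7 2 9 6 2 1]

Answer: 1 7 2 9 6 2 1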